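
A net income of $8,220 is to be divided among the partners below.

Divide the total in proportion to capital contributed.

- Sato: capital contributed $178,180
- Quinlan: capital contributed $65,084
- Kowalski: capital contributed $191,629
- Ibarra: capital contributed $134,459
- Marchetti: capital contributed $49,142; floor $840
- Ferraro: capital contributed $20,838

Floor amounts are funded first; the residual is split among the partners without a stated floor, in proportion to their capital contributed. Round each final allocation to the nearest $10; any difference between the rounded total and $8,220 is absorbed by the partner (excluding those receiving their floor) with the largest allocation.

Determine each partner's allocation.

Minimums first: Marchetti $840. Residual $7,380.
Residual split over remaining capital contributed 590,190: Sato 2,228.04 → $2,230; Quinlan 813.84 → $810; Kowalski 2,396.21 → $2,400; Ibarra 1,681.34 → $1,680; Ferraro 260.57 → $260.

Sato: $2,230; Quinlan: $810; Kowalski: $2,400; Ibarra: $1,680; Marchetti: $840; Ferraro: $260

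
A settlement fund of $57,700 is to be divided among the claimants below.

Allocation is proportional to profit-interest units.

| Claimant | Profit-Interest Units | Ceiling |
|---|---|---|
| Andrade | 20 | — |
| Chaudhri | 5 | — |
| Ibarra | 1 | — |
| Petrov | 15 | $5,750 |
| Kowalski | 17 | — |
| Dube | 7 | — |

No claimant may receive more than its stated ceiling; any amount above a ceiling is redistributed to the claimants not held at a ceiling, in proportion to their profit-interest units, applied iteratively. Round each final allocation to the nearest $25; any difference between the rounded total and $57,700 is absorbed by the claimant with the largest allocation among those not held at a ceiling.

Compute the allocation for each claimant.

Combined profit-interest units = 65.
Proportional shares (ignoring caps): Andrade 17,753.85; Chaudhri 4,438.46; Ibarra 887.69; Petrov 13,315.38; Kowalski 15,090.77; Dube 6,213.85.
Capped: Petrov ($5,750); remaining pool $51,950 reallocated over remaining profit-interest units 50.
Shares after redistribution: Andrade 20,780.00 → $20,775; Chaudhri 5,195.00 → $5,200; Ibarra 1,039.00 → $1,050; Kowalski 17,663.00 → $17,675; Dube 7,273.00 → $7,275.
Rounding difference −$25 applied to Andrade → $20,750.

Andrade: $20,750 | Chaudhri: $5,200 | Ibarra: $1,050 | Petrov: $5,750 | Kowalski: $17,675 | Dube: $7,275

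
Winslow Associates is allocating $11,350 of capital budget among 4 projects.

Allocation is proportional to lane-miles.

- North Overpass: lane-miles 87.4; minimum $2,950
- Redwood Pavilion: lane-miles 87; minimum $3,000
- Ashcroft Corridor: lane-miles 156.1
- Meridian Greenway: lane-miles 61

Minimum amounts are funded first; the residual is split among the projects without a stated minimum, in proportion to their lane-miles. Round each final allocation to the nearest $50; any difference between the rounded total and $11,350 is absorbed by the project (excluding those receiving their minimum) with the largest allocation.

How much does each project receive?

Guaranteed amounts: North Overpass $2,950; Redwood Pavilion $3,000. Residual $5,400.
Residual split over remaining lane-miles 217.1: Ashcroft Corridor 3,882.73 → $3,900; Meridian Greenway 1,517.27 → $1,500.

North Overpass: $2,950 | Redwood Pavilion: $3,000 | Ashcroft Corridor: $3,900 | Meridian Greenway: $1,500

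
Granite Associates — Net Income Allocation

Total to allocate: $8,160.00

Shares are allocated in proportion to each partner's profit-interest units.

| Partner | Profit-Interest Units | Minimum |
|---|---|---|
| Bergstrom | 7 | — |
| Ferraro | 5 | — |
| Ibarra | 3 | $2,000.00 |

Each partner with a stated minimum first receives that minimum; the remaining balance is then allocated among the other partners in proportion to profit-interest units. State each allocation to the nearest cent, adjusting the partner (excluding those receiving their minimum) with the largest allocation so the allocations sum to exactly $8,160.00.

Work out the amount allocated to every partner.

Fund the minimums — Ibarra $2,000.00. Remaining pool $6,160.00.
Remaining pool split over remaining profit-interest units 12: Bergstrom 3,593.3333 → $3,593.33; Ferraro 2,566.6667 → $2,566.67.

Bergstrom: $3,593.33 | Ferraro: $2,566.67 | Ibarra: $2,000.00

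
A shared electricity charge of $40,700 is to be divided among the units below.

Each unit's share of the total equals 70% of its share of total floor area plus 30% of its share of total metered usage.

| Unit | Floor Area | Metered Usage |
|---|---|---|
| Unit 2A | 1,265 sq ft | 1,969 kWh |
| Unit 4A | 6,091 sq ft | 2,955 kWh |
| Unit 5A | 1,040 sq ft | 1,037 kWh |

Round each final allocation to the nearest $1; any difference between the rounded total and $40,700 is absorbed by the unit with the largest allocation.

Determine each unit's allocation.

Unit 2A: $8,326 · Unit 4A: $26,721 · Unit 5A: $5,653

Floor area total 8,396; metered usage total 5,961.
Composite weights (70% floor area + 30% metered usage): Unit 2A 0.2046; Unit 4A 0.6565; Unit 5A 0.1389.
Unrounded shares: Unit 2A 8,325.63; Unit 4A 26,721.25; Unit 5A 5,653.12.
Rounded to nearest $1: Unit 2A $8,326; Unit 4A $26,721; Unit 5A $5,653. Sum = $40,700.
Rounded total matches; no reconciliation needed.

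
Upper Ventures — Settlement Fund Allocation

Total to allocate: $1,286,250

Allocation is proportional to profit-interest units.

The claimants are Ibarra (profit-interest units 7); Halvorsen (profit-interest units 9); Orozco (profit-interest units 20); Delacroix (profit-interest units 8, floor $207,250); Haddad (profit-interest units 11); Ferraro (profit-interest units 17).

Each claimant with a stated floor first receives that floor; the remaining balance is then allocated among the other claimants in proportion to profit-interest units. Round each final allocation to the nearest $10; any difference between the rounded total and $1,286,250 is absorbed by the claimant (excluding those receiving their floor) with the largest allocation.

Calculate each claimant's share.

Fund the minimums — Delacroix $207,250. Remaining pool $1,079,000.
Remaining pool split over remaining profit-interest units 64: Ibarra 118,015.62 → $118,020; Halvorsen 151,734.38 → $151,730; Orozco 337,187.50 → $337,190; Haddad 185,453.12 → $185,450; Ferraro 286,609.38 → $286,610.

Ibarra: $118,020 · Halvorsen: $151,730 · Orozco: $337,190 · Delacroix: $207,250 · Haddad: $185,450 · Ferraro: $286,610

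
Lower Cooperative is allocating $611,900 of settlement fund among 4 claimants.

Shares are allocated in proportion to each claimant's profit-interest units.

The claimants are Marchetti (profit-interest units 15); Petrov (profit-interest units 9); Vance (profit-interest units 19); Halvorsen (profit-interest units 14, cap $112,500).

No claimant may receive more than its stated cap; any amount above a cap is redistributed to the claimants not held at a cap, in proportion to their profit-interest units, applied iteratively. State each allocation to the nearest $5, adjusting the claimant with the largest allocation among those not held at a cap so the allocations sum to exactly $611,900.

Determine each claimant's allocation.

Marchetti: $174,210 · Petrov: $104,525 · Vance: $220,665 · Halvorsen: $112,500

Sum of profit-interest units: 57.
Unconstrained shares: Marchetti 161,026.32; Petrov 96,615.79; Vance 203,966.67; Halvorsen 150,291.23.
Cap binds for Halvorsen ($112,500); balance $499,400 reallocated over remaining profit-interest units 43.
Shares after redistribution: Marchetti 174,209.30 → $174,210; Petrov 104,525.58 → $104,525; Vance 220,665.12 → $220,665.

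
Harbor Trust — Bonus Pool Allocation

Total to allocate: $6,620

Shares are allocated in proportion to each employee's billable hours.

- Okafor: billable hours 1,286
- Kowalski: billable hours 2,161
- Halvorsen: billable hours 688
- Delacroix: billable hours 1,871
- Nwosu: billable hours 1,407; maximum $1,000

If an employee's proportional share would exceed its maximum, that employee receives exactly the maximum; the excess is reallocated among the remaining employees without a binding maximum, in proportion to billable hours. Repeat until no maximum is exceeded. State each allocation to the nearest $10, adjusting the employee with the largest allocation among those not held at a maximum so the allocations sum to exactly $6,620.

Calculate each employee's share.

Okafor: $1,200 · Kowalski: $2,030 · Halvorsen: $640 · Delacroix: $1,750 · Nwosu: $1,000

Total billable hours = 7,413.
Pro-rata shares before constraints: Okafor 1,148.43; Kowalski 1,929.83; Halvorsen 614.40; Delacroix 1,670.85; Nwosu 1,256.49.
Capped: Nwosu ($1,000); balance $5,620 reallocated over remaining billable hours 6,006.
Shares after redistribution: Okafor 1,203.35 → $1,200; Kowalski 2,022.11 → $2,020; Halvorsen 643.78 → $640; Delacroix 1,750.75 → $1,750.
Rounding difference +$10 applied to Kowalski → $2,030.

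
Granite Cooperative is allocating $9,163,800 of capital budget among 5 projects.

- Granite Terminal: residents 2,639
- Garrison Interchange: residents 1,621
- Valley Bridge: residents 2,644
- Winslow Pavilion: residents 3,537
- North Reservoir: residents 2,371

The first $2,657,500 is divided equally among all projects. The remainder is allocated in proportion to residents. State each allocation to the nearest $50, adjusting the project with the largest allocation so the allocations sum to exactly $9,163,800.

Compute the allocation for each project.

Granite Terminal: $1,871,650 · Garrison Interchange: $1,354,700 · Valley Bridge: $1,874,200 · Winslow Pavilion: $2,327,700 · North Reservoir: $1,735,550

First tranche $2,657,500 split equally: $531,500 each.
Remainder $6,506,300 by residents (total 12,812): Granite Terminal 1,340,159.67 → $1,340,150; Garrison Interchange 823,190.16 → $823,200; Valley Bridge 1,342,698.81 → $1,342,700; Winslow Pavilion 1,796,189.75 → $1,796,200; North Reservoir 1,204,061.61 → $1,204,050.
Totals: Granite Terminal $531,500 + $1,340,150 = $1,871,650; Garrison Interchange $531,500 + $823,200 = $1,354,700; Valley Bridge $531,500 + $1,342,700 = $1,874,200; Winslow Pavilion $531,500 + $1,796,200 = $2,327,700; North Reservoir $531,500 + $1,204,050 = $1,735,550.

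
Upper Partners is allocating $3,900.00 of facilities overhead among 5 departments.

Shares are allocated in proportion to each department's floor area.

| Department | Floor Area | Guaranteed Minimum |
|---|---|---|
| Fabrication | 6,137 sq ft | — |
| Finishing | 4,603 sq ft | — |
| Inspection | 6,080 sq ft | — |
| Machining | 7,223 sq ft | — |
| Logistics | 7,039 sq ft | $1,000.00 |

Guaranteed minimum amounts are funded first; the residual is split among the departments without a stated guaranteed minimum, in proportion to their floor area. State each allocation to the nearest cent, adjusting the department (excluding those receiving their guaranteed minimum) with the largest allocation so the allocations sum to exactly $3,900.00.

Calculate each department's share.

Fabrication: $740.23 · Finishing: $555.20 · Inspection: $733.35 · Machining: $871.22 · Logistics: $1,000.00

Guaranteed amounts: Logistics $1,000.00. Balance $2,900.00.
Balance split over remaining floor area 24,043: Fabrication 740.2279 → $740.23; Finishing 555.2011 → $555.20; Inspection 733.3527 → $733.35; Machining 871.2182 → $871.22.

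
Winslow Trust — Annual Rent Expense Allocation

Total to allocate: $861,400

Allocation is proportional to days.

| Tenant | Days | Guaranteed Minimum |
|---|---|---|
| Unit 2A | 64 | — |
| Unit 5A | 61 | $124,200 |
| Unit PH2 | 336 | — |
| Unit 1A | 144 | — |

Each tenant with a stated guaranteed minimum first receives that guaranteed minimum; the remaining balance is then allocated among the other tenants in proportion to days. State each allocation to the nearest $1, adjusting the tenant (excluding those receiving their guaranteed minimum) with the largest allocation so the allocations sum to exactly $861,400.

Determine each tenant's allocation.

Unit 2A: $86,729 · Unit 5A: $124,200 · Unit PH2: $455,330 · Unit 1A: $195,141

Guaranteed amounts: Unit 5A $124,200. Balance $737,200.
Balance split over remaining days 544: Unit 2A 86,729.41 → $86,729; Unit PH2 455,329.41 → $455,329; Unit 1A 195,141.18 → $195,141.
Rounding difference +$1 applied to Unit PH2 → $455,330.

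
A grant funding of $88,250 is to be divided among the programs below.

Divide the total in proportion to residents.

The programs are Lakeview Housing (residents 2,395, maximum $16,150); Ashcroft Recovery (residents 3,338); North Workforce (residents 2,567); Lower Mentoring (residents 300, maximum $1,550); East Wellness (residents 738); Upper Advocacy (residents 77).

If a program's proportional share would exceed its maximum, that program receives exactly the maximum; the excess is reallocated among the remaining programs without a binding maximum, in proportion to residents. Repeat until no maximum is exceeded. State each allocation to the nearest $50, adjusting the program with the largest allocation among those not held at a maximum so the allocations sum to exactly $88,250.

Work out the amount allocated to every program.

Sum of residents: 9,415.
Pro-rata shares before constraints: Lakeview Housing 22,449.15; Ashcroft Recovery 31,288.21; North Workforce 24,061.36; Lower Mentoring 2,812.00; East Wellness 6,917.53; Upper Advocacy 721.75.
Capped: Lakeview Housing ($16,150), Lower Mentoring ($1,550); residual $70,550 reallocated over remaining residents 6,720.
Redistributed shares: Ashcroft Recovery 35,044.03 → $35,050; North Workforce 26,949.68 → $26,950; East Wellness 7,747.90 → $7,750; Upper Advocacy 808.39 → $800.

Lakeview Housing: $16,150 | Ashcroft Recovery: $35,050 | North Workforce: $26,950 | Lower Mentoring: $1,550 | East Wellness: $7,750 | Upper Advocacy: $800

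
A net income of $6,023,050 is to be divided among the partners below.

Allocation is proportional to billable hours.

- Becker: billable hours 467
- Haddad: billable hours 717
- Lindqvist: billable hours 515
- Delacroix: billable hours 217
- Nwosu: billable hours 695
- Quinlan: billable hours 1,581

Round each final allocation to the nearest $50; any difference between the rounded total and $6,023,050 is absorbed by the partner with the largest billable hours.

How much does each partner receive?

Becker: $671,000 · Haddad: $1,030,200 · Lindqvist: $739,950 · Delacroix: $311,800 · Nwosu: $998,550 · Quinlan: $2,271,550

Combined billable hours = 467 + 717 + 515 + 217 + 695 + 1,581 = 4,192.
Pro-rata amounts: Becker 670,983.86; Haddad 1,030,182.93; Lindqvist 739,950.08; Delacroix 311,784.79; Nwosu 998,573.41; Quinlan 2,271,574.92.
After rounding ($50): Becker $671,000; Haddad $1,030,200; Lindqvist $739,950; Delacroix $311,800; Nwosu $998,550; Quinlan $2,271,550. Sum = $6,023,050.
Sum already equals the total — no adjustment.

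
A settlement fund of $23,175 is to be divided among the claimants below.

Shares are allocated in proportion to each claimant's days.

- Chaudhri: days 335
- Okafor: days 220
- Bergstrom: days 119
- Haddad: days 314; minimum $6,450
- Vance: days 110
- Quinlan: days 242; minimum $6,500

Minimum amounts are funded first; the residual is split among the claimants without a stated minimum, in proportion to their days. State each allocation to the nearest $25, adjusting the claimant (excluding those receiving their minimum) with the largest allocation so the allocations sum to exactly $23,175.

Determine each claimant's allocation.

Chaudhri: $4,375 · Okafor: $2,875 · Bergstrom: $1,550 · Haddad: $6,450 · Vance: $1,425 · Quinlan: $6,500

Fund the minimums — Haddad $6,450; Quinlan $6,500. Balance $10,225.
Balance split over remaining days 784: Chaudhri 4,369.10 → $4,375; Okafor 2,869.26 → $2,875; Bergstrom 1,552.01 → $1,550; Vance 1,434.63 → $1,425.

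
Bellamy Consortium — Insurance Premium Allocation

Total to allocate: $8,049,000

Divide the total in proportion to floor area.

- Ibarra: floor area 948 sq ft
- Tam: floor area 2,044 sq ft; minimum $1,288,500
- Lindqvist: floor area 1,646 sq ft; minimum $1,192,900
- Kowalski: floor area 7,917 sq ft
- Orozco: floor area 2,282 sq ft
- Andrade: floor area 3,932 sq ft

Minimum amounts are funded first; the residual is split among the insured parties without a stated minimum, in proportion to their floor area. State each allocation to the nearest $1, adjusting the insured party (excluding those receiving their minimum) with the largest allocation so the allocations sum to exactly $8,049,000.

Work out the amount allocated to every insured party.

Ibarra: $350,029; Tam: $1,288,500; Lindqvist: $1,192,900; Kowalski: $2,923,184; Orozco: $842,580; Andrade: $1,451,807

Guaranteed amounts: Tam $1,288,500; Lindqvist $1,192,900. Balance $5,567,600.
Balance split over remaining floor area 15,079: Ibarra 350,028.83 → $350,029; Kowalski 2,923,183.85 → $2,923,184; Orozco 842,579.96 → $842,580; Andrade 1,451,807.36 → $1,451,807.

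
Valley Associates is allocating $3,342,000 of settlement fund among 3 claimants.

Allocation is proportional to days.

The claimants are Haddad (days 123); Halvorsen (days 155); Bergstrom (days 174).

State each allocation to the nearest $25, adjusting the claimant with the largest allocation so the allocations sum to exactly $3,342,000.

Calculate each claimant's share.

Haddad: $909,450 | Halvorsen: $1,146,050 | Bergstrom: $1,286,500

Combined days = 452.
Proportional shares: Haddad 123/452 × $3,342,000 = 909,438.05; Halvorsen 155/452 × $3,342,000 = 1,146,039.82; Bergstrom 174/452 × $3,342,000 = 1,286,522.12.
After rounding ($25): Haddad $909,450; Halvorsen $1,146,050; Bergstrom $1,286,525. Sum = $3,342,025.
Difference $3,342,000 − $3,342,025 = −$25 applied to largest allocation (Bergstrom): Bergstrom becomes $1,286,500.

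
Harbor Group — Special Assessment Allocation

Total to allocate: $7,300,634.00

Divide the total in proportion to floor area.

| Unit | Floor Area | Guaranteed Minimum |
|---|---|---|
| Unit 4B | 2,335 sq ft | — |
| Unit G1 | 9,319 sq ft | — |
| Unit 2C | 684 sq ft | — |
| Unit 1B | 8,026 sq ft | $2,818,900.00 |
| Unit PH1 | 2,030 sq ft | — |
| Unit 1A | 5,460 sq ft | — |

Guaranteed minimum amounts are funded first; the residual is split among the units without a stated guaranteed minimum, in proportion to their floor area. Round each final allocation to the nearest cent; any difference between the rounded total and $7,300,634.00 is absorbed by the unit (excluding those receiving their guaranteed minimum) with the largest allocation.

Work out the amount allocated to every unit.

Guaranteed amounts: Unit 1B $2,818,900.00. Residual $4,481,734.00.
Residual split over remaining floor area 19,828: Unit 4B 527,781.3642 → $527,781.36; Unit G1 2,106,378.8151 → $2,106,378.82; Unit 2C 154,604.90498 → $154,604.90; Unit PH1 458,842.0426 → $458,842.04; Unit 1A 1,234,126.8731 → $1,234,126.87.
Rounding difference +$0.01 applied to Unit G1 → $2,106,378.83.

Unit 4B: $527,781.36 · Unit G1: $2,106,378.83 · Unit 2C: $154,604.90 · Unit 1B: $2,818,900.00 · Unit PH1: $458,842.04 · Unit 1A: $1,234,126.87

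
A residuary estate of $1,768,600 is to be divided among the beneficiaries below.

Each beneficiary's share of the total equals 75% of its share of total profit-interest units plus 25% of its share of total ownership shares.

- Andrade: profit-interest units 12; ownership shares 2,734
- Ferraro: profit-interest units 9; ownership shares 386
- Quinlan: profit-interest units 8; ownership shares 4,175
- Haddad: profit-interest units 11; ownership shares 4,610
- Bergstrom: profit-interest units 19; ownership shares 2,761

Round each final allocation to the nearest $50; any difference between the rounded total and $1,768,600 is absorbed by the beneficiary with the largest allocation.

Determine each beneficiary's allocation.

Andrade: $352,200; Ferraro: $214,000; Quinlan: $305,750; Haddad: $386,300; Bergstrom: $510,350

Profit-interest units total 59; ownership shares total 14,666.
Blended shares (75% profit-interest units + 25% ownership shares): Andrade 0.1991; Ferraro 0.1210; Quinlan 0.1729; Haddad 0.2184; Bergstrom 0.2886.
Pro-rata amounts: Andrade 352,210.97; Ferraro 213,976.94; Quinlan 305,725.37; Haddad 386,286.34; Bergstrom 510,400.39.
Rounded to nearest $50: Andrade $352,200; Ferraro $214,000; Quinlan $305,750; Haddad $386,300; Bergstrom $510,400. Sum = $1,768,650.
Difference $1,768,600 − $1,768,650 = −$50 applied to largest allocation (Bergstrom): Bergstrom becomes $510,350.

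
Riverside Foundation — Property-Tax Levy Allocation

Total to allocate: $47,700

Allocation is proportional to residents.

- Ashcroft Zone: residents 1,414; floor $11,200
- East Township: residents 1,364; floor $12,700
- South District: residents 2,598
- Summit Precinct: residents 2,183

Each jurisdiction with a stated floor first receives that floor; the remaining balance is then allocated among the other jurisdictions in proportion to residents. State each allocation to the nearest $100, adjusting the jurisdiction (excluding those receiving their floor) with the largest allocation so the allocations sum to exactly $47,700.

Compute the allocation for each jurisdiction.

Ashcroft Zone: $11,200; East Township: $12,700; South District: $12,900; Summit Precinct: $10,900

Fund the minimums — Ashcroft Zone $11,200; East Township $12,700. Remaining pool $23,800.
Remaining pool split over remaining residents 4,781: South District 12,932.94 → $12,900; Summit Precinct 10,867.06 → $10,900.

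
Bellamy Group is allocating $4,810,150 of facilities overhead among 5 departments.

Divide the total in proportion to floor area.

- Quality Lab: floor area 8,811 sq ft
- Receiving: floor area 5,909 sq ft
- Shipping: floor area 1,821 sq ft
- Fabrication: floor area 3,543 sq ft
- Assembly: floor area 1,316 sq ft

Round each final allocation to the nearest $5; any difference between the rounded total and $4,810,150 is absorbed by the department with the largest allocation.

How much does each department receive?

Quality Lab: $1,980,485 | Receiving: $1,328,185 | Shipping: $409,310 | Fabrication: $796,370 | Assembly: $295,800

Sum of floor area: 21,400.
Unrounded shares: Quality Lab 8,811/21,400 × $4,810,150 = 1,980,478.11; Receiving 5,909/21,400 × $4,810,150 = 1,328,185.81; Shipping 1,821/21,400 × $4,810,150 = 409,312.30; Fabrication 3,543/21,400 × $4,810,150 = 796,372.03; Assembly 1,316/21,400 × $4,810,150 = 295,801.75.
At nearest $5: Quality Lab $1,980,480; Receiving $1,328,185; Shipping $409,310; Fabrication $796,370; Assembly $295,800. Sum = $4,810,145.
Difference $4,810,150 − $4,810,145 = +$5 applied to largest allocation (Quality Lab): Quality Lab becomes $1,980,485.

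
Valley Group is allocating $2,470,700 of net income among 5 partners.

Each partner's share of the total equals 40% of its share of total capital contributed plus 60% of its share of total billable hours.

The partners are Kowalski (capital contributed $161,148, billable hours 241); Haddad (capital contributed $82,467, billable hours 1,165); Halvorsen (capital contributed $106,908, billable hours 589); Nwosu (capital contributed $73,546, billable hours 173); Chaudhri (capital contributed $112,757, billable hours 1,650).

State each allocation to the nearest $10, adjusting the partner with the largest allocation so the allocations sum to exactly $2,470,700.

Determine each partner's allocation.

Kowalski: $390,240 · Haddad: $604,160 · Halvorsen: $425,510 · Nwosu: $202,570 · Chaudhri: $848,220

Capital contributed total 536,826; billable hours total 3,818.
Composite weights (40% capital contributed + 60% billable hours): Kowalski 0.1579; Haddad 0.2445; Halvorsen 0.1722; Nwosu 0.0820; Chaudhri 0.3433.
Pro-rata amounts: Kowalski 390,241.86; Haddad 604,155.31; Halvorsen 425,506.13; Nwosu 202,566.85; Chaudhri 848,229.86.
At nearest $10: Kowalski $390,240; Haddad $604,160; Halvorsen $425,510; Nwosu $202,570; Chaudhri $848,230. Sum = $2,470,710.
Difference $2,470,700 − $2,470,710 = −$10 applied to largest allocation (Chaudhri): Chaudhri becomes $848,220.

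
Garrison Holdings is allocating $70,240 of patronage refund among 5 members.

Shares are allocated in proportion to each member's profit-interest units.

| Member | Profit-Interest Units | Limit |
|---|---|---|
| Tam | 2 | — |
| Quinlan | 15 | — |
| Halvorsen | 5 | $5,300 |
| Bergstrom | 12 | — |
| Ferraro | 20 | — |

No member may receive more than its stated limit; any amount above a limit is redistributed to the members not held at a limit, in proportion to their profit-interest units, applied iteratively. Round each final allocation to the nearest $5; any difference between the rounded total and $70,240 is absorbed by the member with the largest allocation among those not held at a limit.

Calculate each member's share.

Total profit-interest units = 54.
Unconstrained shares: Tam 2,601.48; Quinlan 19,511.11; Halvorsen 6,503.70; Bergstrom 15,608.89; Ferraro 26,014.81.
Cap binds for Halvorsen ($5,300); balance $64,940 reallocated over remaining profit-interest units 49.
Shares after redistribution: Tam 2,650.61 → $2,650; Quinlan 19,879.59 → $19,880; Bergstrom 15,903.67 → $15,905; Ferraro 26,506.12 → $26,505.

Tam: $2,650 | Quinlan: $19,880 | Halvorsen: $5,300 | Bergstrom: $15,905 | Ferraro: $26,505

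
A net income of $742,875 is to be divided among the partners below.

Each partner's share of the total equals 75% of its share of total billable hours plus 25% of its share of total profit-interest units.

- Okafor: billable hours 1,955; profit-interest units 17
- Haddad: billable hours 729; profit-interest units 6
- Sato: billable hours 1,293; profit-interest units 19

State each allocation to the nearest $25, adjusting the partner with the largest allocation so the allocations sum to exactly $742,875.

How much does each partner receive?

Okafor: $349,075; Haddad: $128,650; Sato: $265,150

Billable hours total 3,977; profit-interest units total 42.
Combined weights (75% billable hours + 25% profit-interest units): Okafor 0.4699; Haddad 0.1732; Sato 0.3569.
Unrounded shares: Okafor 349,056.83; Haddad 128,660.22; Sato 265,157.95.
At nearest $25: Okafor $349,050; Haddad $128,650; Sato $265,150. Sum = $742,850.
Difference $742,875 − $742,850 = +$25 applied to largest allocation (Okafor): Okafor becomes $349,075.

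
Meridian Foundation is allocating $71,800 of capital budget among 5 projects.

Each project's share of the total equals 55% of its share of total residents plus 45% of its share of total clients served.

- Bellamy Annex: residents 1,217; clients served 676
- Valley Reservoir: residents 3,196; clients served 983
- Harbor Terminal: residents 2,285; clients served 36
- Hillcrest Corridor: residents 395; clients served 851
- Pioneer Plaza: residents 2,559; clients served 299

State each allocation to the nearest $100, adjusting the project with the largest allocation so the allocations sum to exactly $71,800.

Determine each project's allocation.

Residents total 9,652; clients served total 2,845.
Combined weights (55% residents + 45% clients served): Bellamy Annex 0.1763; Valley Reservoir 0.3376; Harbor Terminal 0.1359; Hillcrest Corridor 0.1571; Pioneer Plaza 0.1931.
Pro-rata amounts: Bellamy Annex 12,656.38; Valley Reservoir 24,239.75; Harbor Terminal 9,757.65; Hillcrest Corridor 11,280.70; Pioneer Plaza 13,865.51.
Rounded to nearest $100: Bellamy Annex $12,700; Valley Reservoir $24,200; Harbor Terminal $9,800; Hillcrest Corridor $11,300; Pioneer Plaza $13,900. Sum = $71,900.
Difference $71,800 − $71,900 = −$100 applied to largest allocation (Valley Reservoir): Valley Reservoir becomes $24,100.

Bellamy Annex: $12,700 | Valley Reservoir: $24,100 | Harbor Terminal: $9,800 | Hillcrest Corridor: $11,300 | Pioneer Plaza: $13,900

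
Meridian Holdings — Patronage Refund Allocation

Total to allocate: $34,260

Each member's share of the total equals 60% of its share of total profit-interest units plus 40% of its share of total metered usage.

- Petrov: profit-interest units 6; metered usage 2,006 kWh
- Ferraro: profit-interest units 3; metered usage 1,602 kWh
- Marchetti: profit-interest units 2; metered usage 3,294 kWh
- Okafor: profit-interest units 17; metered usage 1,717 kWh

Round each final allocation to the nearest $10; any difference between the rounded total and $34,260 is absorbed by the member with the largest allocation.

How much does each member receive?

Totals — profit-interest units 28, metered usage 8,619.
Combined weights (60% profit-interest units + 40% metered usage): Petrov 0.2217; Ferraro 0.1386; Marchetti 0.1957; Okafor 0.4440.
Raw shares: Petrov 7,594.35; Ferraro 4,749.57; Marchetti 6,705.67; Okafor 15,210.42.
After rounding ($10): Petrov $7,590; Ferraro $4,750; Marchetti $6,710; Okafor $15,210. Sum = $34,260.
Sum already equals the total — no adjustment.

Petrov: $7,590 · Ferraro: $4,750 · Marchetti: $6,710 · Okafor: $15,210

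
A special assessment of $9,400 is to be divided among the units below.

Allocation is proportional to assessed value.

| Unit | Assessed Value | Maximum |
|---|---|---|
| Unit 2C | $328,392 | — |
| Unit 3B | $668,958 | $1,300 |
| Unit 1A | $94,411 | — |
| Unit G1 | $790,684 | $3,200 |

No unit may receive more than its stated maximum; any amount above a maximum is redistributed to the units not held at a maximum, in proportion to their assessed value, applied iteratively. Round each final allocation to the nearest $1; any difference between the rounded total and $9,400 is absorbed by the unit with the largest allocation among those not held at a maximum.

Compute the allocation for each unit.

Unit 2C: $3,806 | Unit 3B: $1,300 | Unit 1A: $1,094 | Unit G1: $3,200

Total assessed value = 1,882,445.
Proportional shares (ignoring caps): Unit 2C 1,639.83; Unit 3B 3,340.45; Unit 1A 471.44; Unit G1 3,948.29.
Cap binds for Unit 3B ($1,300), Unit G1 ($3,200); residual $4,900 reallocated over remaining assessed value 422,803.
Shares after redistribution: Unit 2C 3,805.84 → $3,806; Unit 1A 1,094.16 → $1,094.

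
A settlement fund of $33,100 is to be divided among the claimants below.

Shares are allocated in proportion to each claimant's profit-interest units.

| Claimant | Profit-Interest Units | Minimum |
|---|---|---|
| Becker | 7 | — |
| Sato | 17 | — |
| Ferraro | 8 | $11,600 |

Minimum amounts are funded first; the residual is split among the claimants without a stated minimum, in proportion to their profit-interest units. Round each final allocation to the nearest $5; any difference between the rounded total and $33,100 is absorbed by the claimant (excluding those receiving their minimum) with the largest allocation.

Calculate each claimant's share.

Becker: $6,270; Sato: $15,230; Ferraro: $11,600

Fund the minimums — Ferraro $11,600. Balance $21,500.
Balance split over remaining profit-interest units 24: Becker 6,270.83 → $6,270; Sato 15,229.17 → $15,230.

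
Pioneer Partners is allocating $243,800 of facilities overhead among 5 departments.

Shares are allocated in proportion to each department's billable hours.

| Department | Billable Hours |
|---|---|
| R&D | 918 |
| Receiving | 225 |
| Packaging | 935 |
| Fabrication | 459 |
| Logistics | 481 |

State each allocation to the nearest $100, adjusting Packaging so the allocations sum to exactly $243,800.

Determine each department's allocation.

Sum of billable hours: 3,018.
Raw shares: R&D 918/3,018 × $243,800 = 74,157.85; Receiving 225/3,018 × $243,800 = 18,175.94; Packaging 935/3,018 × $243,800 = 75,531.15; Fabrication 459/3,018 × $243,800 = 37,078.93; Logistics 481/3,018 × $243,800 = 38,856.13.
Rounded to nearest $100: R&D $74,200; Receiving $18,200; Packaging $75,500; Fabrication $37,100; Logistics $38,900. Sum = $243,900.
Difference $243,800 − $243,900 = −$100 applied to Packaging: Packaging becomes $75,400.

R&D: $74,200 | Receiving: $18,200 | Packaging: $75,400 | Fabrication: $37,100 | Logistics: $38,900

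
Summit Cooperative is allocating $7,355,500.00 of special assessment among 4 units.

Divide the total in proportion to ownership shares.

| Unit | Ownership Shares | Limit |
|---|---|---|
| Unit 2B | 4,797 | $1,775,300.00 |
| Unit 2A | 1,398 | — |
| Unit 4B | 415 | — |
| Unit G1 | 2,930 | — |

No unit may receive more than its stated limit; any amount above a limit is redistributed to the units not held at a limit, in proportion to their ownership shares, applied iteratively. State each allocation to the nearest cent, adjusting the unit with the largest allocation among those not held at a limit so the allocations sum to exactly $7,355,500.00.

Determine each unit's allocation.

Ownership shares total: 9,540.
Unconstrained shares: Unit 2B 3,698,567.4528; Unit 2A 1,077,881.4465; Unit 4B 319,971.9602; Unit G1 2,259,079.1405.
Held at cap: Unit 2B ($1,775,300.00); residual $5,580,200.00 reallocated over remaining ownership shares 4,743.
Redistributed shares: Unit 2A 1,644,764.8324 → $1,644,764.83; Unit 4B 488,252.7936 → $488,252.79; Unit G1 3,447,182.3740 → $3,447,182.37.
Rounding difference +$0.01 applied to Unit G1 → $3,447,182.38.

Unit 2B: $1,775,300.00; Unit 2A: $1,644,764.83; Unit 4B: $488,252.79; Unit G1: $3,447,182.38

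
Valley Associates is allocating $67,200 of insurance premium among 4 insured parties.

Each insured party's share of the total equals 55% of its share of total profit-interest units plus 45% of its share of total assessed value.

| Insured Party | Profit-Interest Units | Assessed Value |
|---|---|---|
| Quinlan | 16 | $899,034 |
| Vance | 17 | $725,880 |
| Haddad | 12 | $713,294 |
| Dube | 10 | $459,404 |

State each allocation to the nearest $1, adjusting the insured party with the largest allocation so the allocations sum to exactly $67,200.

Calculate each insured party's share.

Quinlan: $20,470; Vance: $19,270; Haddad: $15,774; Dube: $11,686

Totals — profit-interest units 55, assessed value 2,797,612.
Blended shares (55% profit-interest units + 45% assessed value): Quinlan 0.3046; Vance 0.2868; Haddad 0.2347; Dube 0.1739.
Pro-rata amounts: Quinlan 20,469.86; Vance 19,270.20; Haddad 15,774.15; Dube 11,685.80.
Rounded to nearest $1: Quinlan $20,470; Vance $19,270; Haddad $15,774; Dube $11,686. Sum = $67,200.
Rounded total matches; no reconciliation needed.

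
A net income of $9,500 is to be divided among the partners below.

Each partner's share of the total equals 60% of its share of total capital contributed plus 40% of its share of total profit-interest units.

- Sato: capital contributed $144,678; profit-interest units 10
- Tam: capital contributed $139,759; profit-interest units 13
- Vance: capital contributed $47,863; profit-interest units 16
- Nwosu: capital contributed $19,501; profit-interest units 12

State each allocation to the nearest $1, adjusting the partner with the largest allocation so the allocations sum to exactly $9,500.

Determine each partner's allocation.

Totals — capital contributed 351,801, profit-interest units 51.
Blended shares (60% capital contributed + 40% profit-interest units): Sato 0.3252; Tam 0.3403; Vance 0.2071; Nwosu 0.1274.
Raw shares: Sato 3,089.22; Tam 3,233.05; Vance 1,967.65; Nwosu 1,210.08.
Rounded to nearest $1: Sato $3,089; Tam $3,233; Vance $1,968; Nwosu $1,210. Sum = $9,500.
Rounded total matches; no reconciliation needed.

Sato: $3,089 | Tam: $3,233 | Vance: $1,968 | Nwosu: $1,210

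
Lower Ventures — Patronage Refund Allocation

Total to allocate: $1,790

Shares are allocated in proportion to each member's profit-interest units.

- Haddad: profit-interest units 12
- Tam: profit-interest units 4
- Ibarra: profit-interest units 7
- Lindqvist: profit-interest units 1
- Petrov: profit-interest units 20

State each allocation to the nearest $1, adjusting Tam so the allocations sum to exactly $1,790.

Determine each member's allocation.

Haddad: $488 · Tam: $162 · Ibarra: $285 · Lindqvist: $41 · Petrov: $814

Profit-interest units total: 44.
Pro-rata amounts: Haddad 12/44 × $1,790 = 488.18; Tam 4/44 × $1,790 = 162.73; Ibarra 7/44 × $1,790 = 284.77; Lindqvist 1/44 × $1,790 = 40.68; Petrov 20/44 × $1,790 = 813.64.
Rounded to nearest $1: Haddad $488; Tam $163; Ibarra $285; Lindqvist $41; Petrov $814. Sum = $1,791.
Difference $1,790 − $1,791 = −$1 applied to Tam: Tam becomes $162.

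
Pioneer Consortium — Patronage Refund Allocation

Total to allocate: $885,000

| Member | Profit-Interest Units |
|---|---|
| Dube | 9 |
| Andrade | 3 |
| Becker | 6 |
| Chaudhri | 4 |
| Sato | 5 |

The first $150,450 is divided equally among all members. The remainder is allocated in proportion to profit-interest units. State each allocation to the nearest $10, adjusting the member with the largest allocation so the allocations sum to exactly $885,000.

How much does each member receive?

Equal tier: $150,450 ÷ 5 = $30,090 apiece.
Remainder $734,550 by profit-interest units (total 27): Dube 244,850.00 → $244,850; Andrade 81,616.67 → $81,620; Becker 163,233.33 → $163,230; Chaudhri 108,822.22 → $108,820; Sato 136,027.78 → $136,030.
Totals: Dube $30,090 + $244,850 = $274,940; Andrade $30,090 + $81,620 = $111,710; Becker $30,090 + $163,230 = $193,320; Chaudhri $30,090 + $108,820 = $138,910; Sato $30,090 + $136,030 = $166,120.

Dube: $274,940 | Andrade: $111,710 | Becker: $193,320 | Chaudhri: $138,910 | Sato: $166,120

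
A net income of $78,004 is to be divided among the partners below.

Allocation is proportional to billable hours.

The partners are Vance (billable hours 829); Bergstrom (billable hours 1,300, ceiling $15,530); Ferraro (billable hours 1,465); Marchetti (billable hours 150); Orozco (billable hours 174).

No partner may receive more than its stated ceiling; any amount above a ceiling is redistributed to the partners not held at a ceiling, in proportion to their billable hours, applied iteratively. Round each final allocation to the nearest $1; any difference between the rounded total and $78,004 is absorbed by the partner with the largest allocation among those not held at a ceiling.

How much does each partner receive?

Vance: $19,783 | Bergstrom: $15,530 | Ferraro: $34,960 | Marchetti: $3,579 | Orozco: $4,152

Total billable hours = 3,918.
Pro-rata shares before constraints: Vance 16,504.67; Bergstrom 25,881.88; Ferraro 29,166.89; Marchetti 2,986.37; Orozco 3,464.19.
Held at cap: Bergstrom ($15,530); remaining pool $62,474 reallocated over remaining billable hours 2,618.
Shares after redistribution: Vance 19,782.64 → $19,783; Ferraro 34,959.67 → $34,960; Marchetti 3,579.49 → $3,579; Orozco 4,152.21 → $4,152.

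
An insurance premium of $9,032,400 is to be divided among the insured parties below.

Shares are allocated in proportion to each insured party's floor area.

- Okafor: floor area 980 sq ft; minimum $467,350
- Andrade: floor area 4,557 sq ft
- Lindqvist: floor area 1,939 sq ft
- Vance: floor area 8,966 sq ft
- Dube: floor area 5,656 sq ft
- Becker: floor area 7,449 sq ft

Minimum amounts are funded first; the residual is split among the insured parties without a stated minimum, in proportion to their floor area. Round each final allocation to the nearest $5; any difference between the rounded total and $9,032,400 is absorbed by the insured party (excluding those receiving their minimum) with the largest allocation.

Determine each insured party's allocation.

Fund the minimums — Okafor $467,350. Residual $8,565,050.
Residual split over remaining floor area 28,567: Andrade 1,366,294.43 → $1,366,295; Lindqvist 581,357.23 → $581,355; Vance 2,688,215.01 → $2,688,215; Dube 1,695,800.15 → $1,695,800; Becker 2,233,383.19 → $2,233,385.

Okafor: $467,350 · Andrade: $1,366,295 · Lindqvist: $581,355 · Vance: $2,688,215 · Dube: $1,695,800 · Becker: $2,233,385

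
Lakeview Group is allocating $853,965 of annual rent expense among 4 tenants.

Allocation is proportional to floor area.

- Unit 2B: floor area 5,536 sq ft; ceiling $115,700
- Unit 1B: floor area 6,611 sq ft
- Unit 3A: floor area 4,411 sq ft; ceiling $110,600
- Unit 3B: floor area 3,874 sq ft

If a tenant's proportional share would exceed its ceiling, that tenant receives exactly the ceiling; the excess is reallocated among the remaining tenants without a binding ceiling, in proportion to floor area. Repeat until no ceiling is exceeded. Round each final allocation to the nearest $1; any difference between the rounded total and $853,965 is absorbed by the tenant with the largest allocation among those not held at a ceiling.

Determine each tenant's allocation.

Unit 2B: $115,700; Unit 1B: $395,755; Unit 3A: $110,600; Unit 3B: $231,910

Floor area total: 20,432.
Pro-rata shares before constraints: Unit 2B 231,379.71; Unit 1B 276,309.84; Unit 3A 184,359.81; Unit 3B 161,915.64.
Held at cap: Unit 2B ($115,700), Unit 3A ($110,600); balance $627,665 reallocated over remaining floor area 10,485.
Redistributed shares: Unit 1B 395,755.20 → $395,755; Unit 3B 231,909.80 → $231,910.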